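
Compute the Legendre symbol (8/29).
(8/29) = 8^{14} mod 29 = -1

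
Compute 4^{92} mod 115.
26

Using successive squaring:
Binary expansion of 92: 1011100
Powers of 4 mod 115 (each is the square of the previous):
  4^1 ≡ 4 (mod 115)
  4^2 ≡ 4² = 16 ≡ 16 (mod 115)
  4^4 ≡ 16² = 256 ≡ 26 (mod 115)
  4^8 ≡ 26² = 676 ≡ 101 (mod 115)
  4^16 ≡ 101² = 10201 ≡ 81 (mod 115)
  4^32 ≡ 81² = 6561 ≡ 6 (mod 115)
  4^64 ≡ 6² = 36 ≡ 36 (mod 115)
92 = 64 + 16 + 8 + 4, so 4^92 = 4^64 × 4^16 × 4^8 × 4^4 ≡ 36 × 81 × 101 × 26 (mod 115)
Multiplying step by step:
  36 × 81 = 2916 ≡ 41 (mod 115)
  41 × 101 = 4141 ≡ 1 (mod 115)
  1 × 26 = 26 ≡ 26 (mod 115)
Result: 4^92 ≡ 26 (mod 115)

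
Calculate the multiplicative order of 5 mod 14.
Powers of 5 mod 14: 5^1≡5, 5^2≡11, 5^3≡13, 5^4≡9, 5^5≡3, 5^6≡1. Order = 6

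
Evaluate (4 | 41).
(4/41) = 4^{20} mod 41 = 1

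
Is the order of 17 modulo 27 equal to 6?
Yes, ord_27(17) = 6.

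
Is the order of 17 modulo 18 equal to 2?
Yes, ord_18(17) = 2.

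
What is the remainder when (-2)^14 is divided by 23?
Using repeated squaring. (-2) ≡ 21 (mod 23). 14 = 8 + 4 + 2 (binary 1110). Repeated squaring mod 23: 21^1 ≡ 21; 21^2 ≡ 21² = 441 ≡ 4; 21^4 ≡ 4² = 16 ≡ 16; 21^8 ≡ 16² = 256 ≡ 3. Multiply: (-2)^14 ≡ 21^8 × 21^4 × 21^2 ≡ 3 × 16 × 4 (mod 23): 3 × 16 = 48 ≡ 2; 2 × 4 = 8 ≡ 8. So (-2)^14 ≡ 8 (mod 23).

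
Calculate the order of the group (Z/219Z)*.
144

Prime factorization: 219 = 3 × 73
Using the formula φ(n) = n × Π(1 - 1/p) for each prime factor p:
φ(219) = 219 × (1 - 1/3) × (1 - 1/73)
φ(219) = 144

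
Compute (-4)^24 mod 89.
Using repeated squaring. (-4) ≡ 85 (mod 89). 24 = 16 + 8 (binary 11000). Repeated squaring mod 89: 85^1 ≡ 85; 85^2 ≡ 85² = 7225 ≡ 16; 85^4 ≡ 16² = 256 ≡ 78; 85^8 ≡ 78² = 6084 ≡ 32; 85^16 ≡ 32² = 1024 ≡ 45. Multiply: (-4)^24 ≡ 85^16 × 85^8 ≡ 45 × 32 (mod 89): 45 × 32 = 1440 ≡ 16. So (-4)^24 ≡ 16 (mod 89).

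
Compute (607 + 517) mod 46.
20

(607 + 517) = 1124
1124 mod 46 = 20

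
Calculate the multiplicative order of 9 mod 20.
Powers of 9 mod 20: 9^1≡9, 9^2≡1. Order = 2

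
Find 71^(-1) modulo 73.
36

Using Extended Euclidean Algorithm:
gcd(71, 73) = 1
Bezout coefficients: 71 × 36 + 73 × -35 = 1
So 71 × 36 ≡ 1 (mod 73)
The inverse is 36 mod 73 = 36
Verification: 71 × 36 = 2556 = 35 × 73 + 1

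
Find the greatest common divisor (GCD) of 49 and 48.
1

Using the Euclidean algorithm:
49 = 1 × 48 + 1
48 = 48 × 1 + 0

GCD(49, 48) = 1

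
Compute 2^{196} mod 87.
1

Using successive squaring:
Binary expansion of 196: 11000100
Powers of 2 mod 87 (each is the square of the previous):
  2^1 ≡ 2 (mod 87)
  2^2 ≡ 2² = 4 ≡ 4 (mod 87)
  2^4 ≡ 4² = 16 ≡ 16 (mod 87)
  2^8 ≡ 16² = 256 ≡ 82 (mod 87)
  2^16 ≡ 82² = 6724 ≡ 25 (mod 87)
  2^32 ≡ 25² = 625 ≡ 16 (mod 87)
  2^64 ≡ 16² = 256 ≡ 82 (mod 87)
  2^128 ≡ 82² = 6724 ≡ 25 (mod 87)
196 = 128 + 64 + 4, so 2^196 = 2^128 × 2^64 × 2^4 ≡ 25 × 82 × 16 (mod 87)
Multiplying step by step:
  25 × 82 = 2050 ≡ 49 (mod 87)
  49 × 16 = 784 ≡ 1 (mod 87)
Result: 2^196 ≡ 1 (mod 87)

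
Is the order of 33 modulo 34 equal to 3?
No, the actual order is 2, not 3.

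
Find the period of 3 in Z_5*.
Powers of 3 mod 5: 3^1≡3, 3^2≡4, 3^3≡2, 3^4≡1. Order = 4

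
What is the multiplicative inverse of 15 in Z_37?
5

Using Extended Euclidean Algorithm:
gcd(15, 37) = 1
Bezout coefficients: 15 × 5 + 37 × -2 = 1
So 15 × 5 ≡ 1 (mod 37)
The inverse is 5 mod 37 = 5
Verification: 15 × 5 = 75 = 2 × 37 + 1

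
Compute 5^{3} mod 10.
5

Using successive squaring:
Binary expansion of 3: 11
Powers of 5 mod 10 (each is the square of the previous):
  5^1 ≡ 5 (mod 10)
  5^2 ≡ 5² = 25 ≡ 5 (mod 10)
3 = 2 + 1, so 5^3 = 5^2 × 5^1 ≡ 5 × 5 (mod 10)
Multiplying step by step:
  5 × 5 = 25 ≡ 5 (mod 10)
Result: 5^3 ≡ 5 (mod 10)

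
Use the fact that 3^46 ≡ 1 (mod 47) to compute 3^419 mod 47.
By Fermat: 3^{46} ≡ 1 (mod 47). 419 ≡ 5 (mod 46). So 3^{419} ≡ 3^{5} ≡ 8 (mod 47)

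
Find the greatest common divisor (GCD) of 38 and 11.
1

Using the Euclidean algorithm:
38 = 3 × 11 + 5
11 = 2 × 5 + 1
5 = 5 × 1 + 0

GCD(38, 11) = 1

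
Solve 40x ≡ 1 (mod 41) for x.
40^(-1) ≡ 40 (mod 41). Verification: 40 × 40 = 1600 ≡ 1 (mod 41)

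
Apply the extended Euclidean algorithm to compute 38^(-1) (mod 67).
Extended GCD: 38(30) + 67(-17) = 1. So 38^(-1) ≡ 30 ≡ 30 (mod 67). Verify: 38 × 30 = 1140 ≡ 1 (mod 67)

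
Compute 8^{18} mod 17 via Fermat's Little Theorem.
13

By Fermat's Little Theorem, a^(p-1) ≡ 1 (mod p) for prime p and gcd(a, p) = 1
Here p = 17, so 8^16 ≡ 1 (mod 17)
We can reduce the exponent: 18 mod 16 = 2
So 8^18 ≡ 8^2 (mod 17)
Computing: 8^2 mod 17 = 13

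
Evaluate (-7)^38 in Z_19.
Using Fermat: (-7)^{18} ≡ 1 (mod 19). 38 ≡ 2 (mod 18). So (-7)^{38} ≡ (-7)^{2} ≡ 11 (mod 19)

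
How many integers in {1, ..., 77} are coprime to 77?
60

Prime factorization: 77 = 7 × 11
Using the formula φ(n) = n × Π(1 - 1/p) for each prime factor p:
φ(77) = 77 × (1 - 1/7) × (1 - 1/11)
φ(77) = 60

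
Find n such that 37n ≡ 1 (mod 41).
37^(-1) ≡ 10 (mod 41). Verification: 37 × 10 = 370 ≡ 1 (mod 41)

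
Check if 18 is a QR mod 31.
By Euler's criterion: 18^{15} ≡ 1 (mod 31). Since this equals 1, 18 is a QR.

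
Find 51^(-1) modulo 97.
78

Using Extended Euclidean Algorithm:
gcd(51, 97) = 1
Bezout coefficients: 51 × -19 + 97 × 10 = 1
So 51 × -19 ≡ 1 (mod 97)
The inverse is -19 mod 97 = 78
Verification: 51 × 78 = 3978 = 41 × 97 + 1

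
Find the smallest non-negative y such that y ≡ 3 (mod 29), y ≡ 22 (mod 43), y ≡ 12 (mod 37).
32831

Using the Chinese Remainder Theorem:
M = product of moduli = 46139
For equation 1: M_1 = 1591, 1591 ≡ 25 (mod 29), inverse of 1591 mod 29 is 7 (check: 25 × 7 = 175 ≡ 1 (mod 29))
For equation 2: M_2 = 1073, 1073 ≡ 41 (mod 43), inverse of 1073 mod 43 is 21 (check: 41 × 21 = 861 ≡ 1 (mod 43))
For equation 3: M_3 = 1247, 1247 ≡ 26 (mod 37), inverse of 1247 mod 37 is 10 (check: 26 × 10 = 260 ≡ 1 (mod 37))
Combine: y ≡ Σ r_i×M_i×(M_i⁻¹ mod m_i) = 3×1591×7 + 22×1073×21 + 12×1247×10 = 33411 + 495726 + 149640 = 678777
678777 mod 46139 = 32831
y ≡ 32831 (mod 46139)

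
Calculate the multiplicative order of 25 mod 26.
Powers of 25 mod 26: 25^1≡25, 25^2≡1. Order = 2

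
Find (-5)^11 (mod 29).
Using repeated squaring. (-5) ≡ 24 (mod 29). 11 = 8 + 2 + 1 (binary 1011). Repeated squaring mod 29: 24^1 ≡ 24; 24^2 ≡ 24² = 576 ≡ 25; 24^4 ≡ 25² = 625 ≡ 16; 24^8 ≡ 16² = 256 ≡ 24. Multiply: (-5)^11 ≡ 24^8 × 24^2 × 24^1 ≡ 24 × 25 × 24 (mod 29): 24 × 25 = 600 ≡ 20; 20 × 24 = 480 ≡ 16. So (-5)^11 ≡ 16 (mod 29).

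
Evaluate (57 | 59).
(57/59) = 57^{29} mod 59 = 1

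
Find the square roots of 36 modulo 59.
The square roots of 36 mod 59 are 53 and 6. Verify: 53² = 2809 ≡ 36 (mod 59)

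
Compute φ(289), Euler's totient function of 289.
272

Prime factorization: 289 = 17^2
Using the formula φ(n) = n × Π(1 - 1/p) for each prime factor p:
φ(289) = 289 × (1 - 1/17)
φ(289) = 272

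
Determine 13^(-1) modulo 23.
13^(-1) ≡ 16 (mod 23). Verification: 13 × 16 = 208 ≡ 1 (mod 23)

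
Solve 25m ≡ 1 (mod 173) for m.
25^(-1) ≡ 90 (mod 173). Verification: 25 × 90 = 2250 ≡ 1 (mod 173)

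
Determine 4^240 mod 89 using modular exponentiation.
Using Fermat: 4^{88} ≡ 1 (mod 89). 240 ≡ 64 (mod 88). So 4^{240} ≡ 4^{64} ≡ 39 (mod 89)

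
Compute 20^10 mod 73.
10 = 8 + 2 (binary 1010). Repeated squaring mod 73: 20^1 ≡ 20; 20^2 ≡ 20² = 400 ≡ 35; 20^4 ≡ 35² = 1225 ≡ 57; 20^8 ≡ 57² = 3249 ≡ 37. Multiply: 20^10 = 20^8 × 20^2 ≡ 37 × 35 (mod 73): 37 × 35 = 1295 ≡ 54. So 20^10 ≡ 54 (mod 73).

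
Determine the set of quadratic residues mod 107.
QRs mod 107: {1, 3, 4, 9, 10, 11, 12, 13, 14, 16, 19, 23, 25, 27, 29, 30, 33, 34, 35, 36, 37, 39, 40, 41, 42, 44, 47, 48, 49, 52, 53, 56, 57, 61, 62, 64, 69, 75, 76, 79, 81, 83, 85, 86, 87, 89, 90, 92, 99, 100, 101, 102, 105}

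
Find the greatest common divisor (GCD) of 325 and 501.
1

Using the Euclidean algorithm:
325 = 0 × 501 + 325
501 = 1 × 325 + 176
325 = 1 × 176 + 149
176 = 1 × 149 + 27
149 = 5 × 27 + 14
27 = 1 × 14 + 13
14 = 1 × 13 + 1
13 = 13 × 1 + 0

GCD(325, 501) = 1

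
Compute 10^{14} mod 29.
28

Using successive squaring:
Binary expansion of 14: 1110
Powers of 10 mod 29 (each is the square of the previous):
  10^1 ≡ 10 (mod 29)
  10^2 ≡ 10² = 100 ≡ 13 (mod 29)
  10^4 ≡ 13² = 169 ≡ 24 (mod 29)
  10^8 ≡ 24² = 576 ≡ 25 (mod 29)
14 = 8 + 4 + 2, so 10^14 = 10^8 × 10^4 × 10^2 ≡ 25 × 24 × 13 (mod 29)
Multiplying step by step:
  25 × 24 = 600 ≡ 20 (mod 29)
  20 × 13 = 260 ≡ 28 (mod 29)
Result: 10^14 ≡ 28 (mod 29)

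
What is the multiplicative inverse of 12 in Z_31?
12^(-1) ≡ 13 (mod 31). Verification: 12 × 13 = 156 ≡ 1 (mod 31)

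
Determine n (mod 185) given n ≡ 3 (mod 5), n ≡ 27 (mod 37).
138

Using the Chinese Remainder Theorem:
M = product of moduli = 185
For equation 1: M_1 = 37, 37 ≡ 2 (mod 5), inverse of 37 mod 5 is 3 (check: 2 × 3 = 6 ≡ 1 (mod 5))
For equation 2: M_2 = 5, 5 ≡ 5 (mod 37), inverse of 5 mod 37 is 15 (check: 5 × 15 = 75 ≡ 1 (mod 37))
Combine: n ≡ Σ r_i×M_i×(M_i⁻¹ mod m_i) = 3×37×3 + 27×5×15 = 333 + 2025 = 2358
2358 mod 185 = 138
n ≡ 138 (mod 185)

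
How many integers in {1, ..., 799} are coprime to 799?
736

Prime factorization: 799 = 17 × 47
Using the formula φ(n) = n × Π(1 - 1/p) for each prime factor p:
φ(799) = 799 × (1 - 1/17) × (1 - 1/47)
φ(799) = 736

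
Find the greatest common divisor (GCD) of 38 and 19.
19

Using the Euclidean algorithm:
38 = 2 × 19 + 0

GCD(38, 19) = 19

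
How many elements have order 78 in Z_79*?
Number of primitive roots mod 79 = φ(78) = 24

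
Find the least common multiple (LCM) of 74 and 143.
10582

First find GCD(74, 143) using the Euclidean algorithm:
74 = 0 × 143 + 74
143 = 1 × 74 + 69
74 = 1 × 69 + 5
69 = 13 × 5 + 4
5 = 1 × 4 + 1
4 = 4 × 1 + 0
GCD(74, 143) = 1

LCM formula: LCM(a, b) = (a × b) / GCD(a, b)
LCM(74, 143) = (74 × 143) / 1
LCM(74, 143) = 10582 / 1
LCM(74, 143) = 10582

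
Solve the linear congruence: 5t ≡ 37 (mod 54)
29

Since gcd(5, 54) = 1 divides 37, a solution exists.
Multiply both sides by the inverse of 5 mod 54:
  5^(-1) mod 54 = 11
  x ≡ 11 × 37 ≡ 407 ≡ 29 (mod 54)
Verification: 5 × 29 = 145 = 2 × 54 + 37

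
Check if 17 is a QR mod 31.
By Euler's criterion: 17^{15} ≡ 30 (mod 31). Since this equals -1 (≡ 30), 17 is not a QR.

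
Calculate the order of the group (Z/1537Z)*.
1456

Prime factorization: 1537 = 29 × 53
Using the formula φ(n) = n × Π(1 - 1/p) for each prime factor p:
φ(1537) = 1537 × (1 - 1/29) × (1 - 1/53)
φ(1537) = 1456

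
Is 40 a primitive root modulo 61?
No

To verify, check if 40^(60/q) ≢ 1 (mod 61) for each prime divisor q of 60
Divisors of 60 = 60: [1, 2, 3, 4, 5, 6, 10, 12, 15, 20, 30, 60]
  40^(60/2) = 40^30 ≡ 60 (mod 61)
  40^(60/3) = 40^20 ≡ 47 (mod 61)
  40^(60/5) = 40^12 ≡ 1 (mod 61)
Conclusion: 40 is not a primitive root modulo 61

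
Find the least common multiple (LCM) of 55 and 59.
3245

First find GCD(55, 59) using the Euclidean algorithm:
55 = 0 × 59 + 55
59 = 1 × 55 + 4
55 = 13 × 4 + 3
4 = 1 × 3 + 1
3 = 3 × 1 + 0
GCD(55, 59) = 1

LCM formula: LCM(a, b) = (a × b) / GCD(a, b)
LCM(55, 59) = (55 × 59) / 1
LCM(55, 59) = 3245 / 1
LCM(55, 59) = 3245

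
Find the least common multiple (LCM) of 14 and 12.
84

First find GCD(14, 12) using the Euclidean algorithm:
14 = 1 × 12 + 2
12 = 6 × 2 + 0
GCD(14, 12) = 2

LCM formula: LCM(a, b) = (a × b) / GCD(a, b)
LCM(14, 12) = (14 × 12) / 2
LCM(14, 12) = 168 / 2
LCM(14, 12) = 84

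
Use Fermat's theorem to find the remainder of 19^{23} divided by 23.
19

By Fermat's Little Theorem, a^(p-1) ≡ 1 (mod p) for prime p and gcd(a, p) = 1
Here p = 23, so 19^22 ≡ 1 (mod 23)
We can reduce the exponent: 23 mod 22 = 1
So 19^23 ≡ 19^1 (mod 23)
Computing: 19^1 mod 23 = 19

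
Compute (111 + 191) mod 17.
13

(111 + 191) = 302
302 mod 17 = 13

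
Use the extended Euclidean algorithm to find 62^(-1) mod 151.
Extended GCD: 62(-56) + 151(23) = 1. So 62^(-1) ≡ 95 ≡ 95 (mod 151). Verify: 62 × 95 = 5890 ≡ 1 (mod 151)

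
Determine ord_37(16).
Powers of 16 mod 37: 16^1≡16, 16^2≡34, 16^3≡26, 16^4≡9, 16^5≡33, 16^6≡10, 16^7≡12, 16^8≡7, 16^9≡1. Order = 9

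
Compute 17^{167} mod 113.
93

Using successive squaring:
Binary expansion of 167: 10100111
Powers of 17 mod 113 (each is the square of the previous):
  17^1 ≡ 17 (mod 113)
  17^2 ≡ 17² = 289 ≡ 63 (mod 113)
  17^4 ≡ 63² = 3969 ≡ 14 (mod 113)
  17^8 ≡ 14² = 196 ≡ 83 (mod 113)
  17^16 ≡ 83² = 6889 ≡ 109 (mod 113)
  17^32 ≡ 109² = 11881 ≡ 16 (mod 113)
  17^64 ≡ 16² = 256 ≡ 30 (mod 113)
  17^128 ≡ 30² = 900 ≡ 109 (mod 113)
167 = 128 + 32 + 4 + 2 + 1, so 17^167 = 17^128 × 17^32 × 17^4 × 17^2 × 17^1 ≡ 109 × 16 × 14 × 63 × 17 (mod 113)
Multiplying step by step:
  109 × 16 = 1744 ≡ 49 (mod 113)
  49 × 14 = 686 ≡ 8 (mod 113)
  8 × 63 = 504 ≡ 52 (mod 113)
  52 × 17 = 884 ≡ 93 (mod 113)
Result: 17^167 ≡ 93 (mod 113)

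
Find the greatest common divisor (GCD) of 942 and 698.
2

Using the Euclidean algorithm:
942 = 1 × 698 + 244
698 = 2 × 244 + 210
244 = 1 × 210 + 34
210 = 6 × 34 + 6
34 = 5 × 6 + 4
6 = 1 × 4 + 2
4 = 2 × 2 + 0

GCD(942, 698) = 2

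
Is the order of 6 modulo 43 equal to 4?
No, the actual order is 3, not 4.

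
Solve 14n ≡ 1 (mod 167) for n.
14^(-1) ≡ 12 (mod 167). Verification: 14 × 12 = 168 ≡ 1 (mod 167)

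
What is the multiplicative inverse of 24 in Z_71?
3

Using Extended Euclidean Algorithm:
gcd(24, 71) = 1
Bezout coefficients: 24 × 3 + 71 × -1 = 1
So 24 × 3 ≡ 1 (mod 71)
The inverse is 3 mod 71 = 3
Verification: 24 × 3 = 72 = 1 × 71 + 1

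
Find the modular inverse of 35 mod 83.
35^(-1) ≡ 19 (mod 83). Verification: 35 × 19 = 665 ≡ 1 (mod 83)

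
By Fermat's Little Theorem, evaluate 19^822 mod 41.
By Fermat: 19^{40} ≡ 1 (mod 41). 822 ≡ 22 (mod 40). So 19^{822} ≡ 19^{22} ≡ 8 (mod 41)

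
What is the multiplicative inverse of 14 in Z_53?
19

Using Extended Euclidean Algorithm:
gcd(14, 53) = 1
Bezout coefficients: 14 × 19 + 53 × -5 = 1
So 14 × 19 ≡ 1 (mod 53)
The inverse is 19 mod 53 = 19
Verification: 14 × 19 = 266 = 5 × 53 + 1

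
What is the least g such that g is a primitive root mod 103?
p - 1 = 102 has prime divisors 2, 3, 17. h is a primitive root mod 103 iff h^(102/q) ≢ 1 (mod 103) for each such q.
h = 2: 2^51 ≡ 1, 2^34 ≡ 46, 2^6 ≡ 64 (mod 103); 2^51 ≡ 1, so not a primitive root.
h = 3: 3^51 ≡ 102, 3^34 ≡ 1, 3^6 ≡ 8 (mod 103); 3^34 ≡ 1, so not a primitive root.
h = 4: 4^51 ≡ 1, 4^34 ≡ 56, 4^6 ≡ 79 (mod 103); 4^51 ≡ 1, so not a primitive root.
h = 5: 5^51 ≡ 102, 5^34 ≡ 56, 5^6 ≡ 72 (mod 103); none is 1, so 5 has order 102 and is a primitive root.
The smallest primitive root mod 103 is g = 5.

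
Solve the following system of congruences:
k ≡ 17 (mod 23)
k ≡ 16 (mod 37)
201

Using the Chinese Remainder Theorem:
M = product of moduli = 851
For equation 1: M_1 = 37, 37 ≡ 14 (mod 23), inverse of 37 mod 23 is 5 (check: 14 × 5 = 70 ≡ 1 (mod 23))
For equation 2: M_2 = 23, 23 ≡ 23 (mod 37), inverse of 23 mod 37 is 29 (check: 23 × 29 = 667 ≡ 1 (mod 37))
Combine: k ≡ Σ r_i×M_i×(M_i⁻¹ mod m_i) = 17×37×5 + 16×23×29 = 3145 + 10672 = 13817
13817 mod 851 = 201
k ≡ 201 (mod 851)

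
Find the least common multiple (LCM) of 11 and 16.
176

First find GCD(11, 16) using the Euclidean algorithm:
11 = 0 × 16 + 11
16 = 1 × 11 + 5
11 = 2 × 5 + 1
5 = 5 × 1 + 0
GCD(11, 16) = 1

LCM formula: LCM(a, b) = (a × b) / GCD(a, b)
LCM(11, 16) = (11 × 16) / 1
LCM(11, 16) = 176 / 1
LCM(11, 16) = 176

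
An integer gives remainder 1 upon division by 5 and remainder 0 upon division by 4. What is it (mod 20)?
M = 5 × 4 = 20. M₁ = 4, y₁ ≡ 4 (mod 5). M₂ = 5, y₂ ≡ 1 (mod 4). n = 1×4×4 + 0×5×1 ≡ 16 (mod 20). The smallest positive such number is 16.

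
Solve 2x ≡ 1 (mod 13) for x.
7

Using Extended Euclidean Algorithm:
gcd(2, 13) = 1
Bezout coefficients: 2 × -6 + 13 × 1 = 1
So 2 × -6 ≡ 1 (mod 13)
The inverse is -6 mod 13 = 7
Verification: 2 × 7 = 14 = 1 × 13 + 1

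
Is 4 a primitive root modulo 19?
No

To verify, check if 4^(18/q) ≢ 1 (mod 19) for each prime divisor q of 18
Divisors of 18 = 18: [1, 2, 3, 6, 9, 18]
  4^(18/2) = 4^9 ≡ 1 (mod 19)
  4^(18/3) = 4^6 ≡ 11 (mod 19)
Conclusion: 4 is not a primitive root modulo 19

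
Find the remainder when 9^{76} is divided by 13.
By Fermat: 9^{12} ≡ 1 (mod 13). 76 = 6×12 + 4. So 9^{76} ≡ 9^{4} ≡ 9 (mod 13)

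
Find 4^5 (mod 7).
5 = 4 + 1 (binary 101). Repeated squaring mod 7: 4^1 ≡ 4; 4^2 ≡ 4² = 16 ≡ 2; 4^4 ≡ 2² = 4 ≡ 4. Multiply: 4^5 = 4^4 × 4^1 ≡ 4 × 4 (mod 7): 4 × 4 = 16 ≡ 2. So 4^5 ≡ 2 (mod 7).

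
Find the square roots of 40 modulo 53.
The square roots of 40 mod 53 are 27 and 26. Verify: 27² = 729 ≡ 40 (mod 53)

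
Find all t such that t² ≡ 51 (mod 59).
The square roots of 51 mod 59 are 46 and 13. Verify: 46² = 2116 ≡ 51 (mod 59)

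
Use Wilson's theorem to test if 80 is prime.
(79)! mod 80 = 0. Since 0 ≢ -1 (mod 80), 80 is not prime.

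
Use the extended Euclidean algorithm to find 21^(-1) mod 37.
Extended GCD: 21(-7) + 37(4) = 1. So 21^(-1) ≡ 30 ≡ 30 (mod 37). Verify: 21 × 30 = 630 ≡ 1 (mod 37)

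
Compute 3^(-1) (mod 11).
4

Using Extended Euclidean Algorithm:
gcd(3, 11) = 1
Bezout coefficients: 3 × 4 + 11 × -1 = 1
So 3 × 4 ≡ 1 (mod 11)
The inverse is 4 mod 11 = 4
Verification: 3 × 4 = 12 = 1 × 11 + 1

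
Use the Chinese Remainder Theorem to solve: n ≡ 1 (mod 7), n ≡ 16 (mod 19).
92

Using the Chinese Remainder Theorem:
M = product of moduli = 133
For equation 1: M_1 = 19, 19 ≡ 5 (mod 7), inverse of 19 mod 7 is 3 (check: 5 × 3 = 15 ≡ 1 (mod 7))
For equation 2: M_2 = 7, 7 ≡ 7 (mod 19), inverse of 7 mod 19 is 11 (check: 7 × 11 = 77 ≡ 1 (mod 19))
Combine: n ≡ Σ r_i×M_i×(M_i⁻¹ mod m_i) = 1×19×3 + 16×7×11 = 57 + 1232 = 1289
1289 mod 133 = 92
n ≡ 92 (mod 133)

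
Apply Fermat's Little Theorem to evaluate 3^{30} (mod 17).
2

By Fermat's Little Theorem, a^(p-1) ≡ 1 (mod p) for prime p and gcd(a, p) = 1
Here p = 17, so 3^16 ≡ 1 (mod 17)
We can reduce the exponent: 30 mod 16 = 14
So 3^30 ≡ 3^14 (mod 17)
Computing: 3^14 mod 17 = 2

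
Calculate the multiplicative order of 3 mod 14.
Powers of 3 mod 14: 3^1≡3, 3^2≡9, 3^3≡13, 3^4≡11, 3^5≡5, 3^6≡1. Order = 6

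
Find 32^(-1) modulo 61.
21

Using Extended Euclidean Algorithm:
gcd(32, 61) = 1
Bezout coefficients: 32 × 21 + 61 × -11 = 1
So 32 × 21 ≡ 1 (mod 61)
The inverse is 21 mod 61 = 21
Verification: 32 × 21 = 672 = 11 × 61 + 1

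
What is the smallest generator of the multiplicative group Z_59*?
p - 1 = 58 has prime divisors 2, 29. h is a primitive root mod 59 iff h^(58/q) ≢ 1 (mod 59) for each such q.
h = 2: 2^29 ≡ 58, 2^2 ≡ 4 (mod 59); none is 1, so 2 has order 58 and is a primitive root.
The smallest primitive root mod 59 is g = 2.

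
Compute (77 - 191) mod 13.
3

(77 - 191) = -114
-114 mod 13 = 3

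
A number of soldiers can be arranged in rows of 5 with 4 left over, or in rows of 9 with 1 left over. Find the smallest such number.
M = 5 × 9 = 45. M₁ = 9, y₁ ≡ 4 (mod 5). M₂ = 5, y₂ ≡ 2 (mod 9). x = 4×9×4 + 1×5×2 ≡ 19 (mod 45). The smallest positive such number is 19.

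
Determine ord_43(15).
Powers of 15 mod 43: 15^1≡15, 15^2≡10, 15^3≡21, 15^4≡14, 15^5≡38, 15^6≡11, 15^7≡36, 15^8≡24, 15^9≡16, 15^10≡25, 15^11≡31, 15^12≡35, 15^13≡9, 15^14≡6, 15^15≡4, 15^16≡17, 15^17≡40, 15^18≡41, 15^19≡13, 15^20≡23, 15^21≡1. Order = 21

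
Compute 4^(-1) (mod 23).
4^(-1) ≡ 6 (mod 23). Verification: 4 × 6 = 24 ≡ 1 (mod 23)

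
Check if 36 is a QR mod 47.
By Euler's criterion: 36^{23} ≡ 1 (mod 47). Since this equals 1, 36 is a QR.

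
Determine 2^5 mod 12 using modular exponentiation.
5 = 4 + 1 (binary 101). Repeated squaring mod 12: 2^1 ≡ 2; 2^2 ≡ 2² = 4 ≡ 4; 2^4 ≡ 4² = 16 ≡ 4. Multiply: 2^5 = 2^4 × 2^1 ≡ 4 × 2 (mod 12): 4 × 2 = 8 ≡ 8. So 2^5 ≡ 8 (mod 12).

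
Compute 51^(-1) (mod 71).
39

Using Extended Euclidean Algorithm:
gcd(51, 71) = 1
Bezout coefficients: 51 × -32 + 71 × 23 = 1
So 51 × -32 ≡ 1 (mod 71)
The inverse is -32 mod 71 = 39
Verification: 51 × 39 = 1989 = 28 × 71 + 1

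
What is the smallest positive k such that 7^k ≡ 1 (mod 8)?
Powers of 7 mod 8: 7^1≡7, 7^2≡1. Order = 2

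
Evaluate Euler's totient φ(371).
312

Prime factorization: 371 = 7 × 53
Using the formula φ(n) = n × Π(1 - 1/p) for each prime factor p:
φ(371) = 371 × (1 - 1/7) × (1 - 1/53)
φ(371) = 312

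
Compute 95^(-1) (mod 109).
95^(-1) ≡ 70 (mod 109). Verification: 95 × 70 = 6650 ≡ 1 (mod 109)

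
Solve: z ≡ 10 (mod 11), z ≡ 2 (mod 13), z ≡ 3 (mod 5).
M = 11 × 13 × 5 = 715. M₁ = 65, y₁ ≡ 10 (mod 11). M₂ = 55, y₂ ≡ 9 (mod 13). M₃ = 143, y₃ ≡ 2 (mod 5). z = 10×65×10 + 2×55×9 + 3×143×2 ≡ 483 (mod 715)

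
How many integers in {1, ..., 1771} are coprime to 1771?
1320

Prime factorization: 1771 = 7 × 11 × 23
Using the formula φ(n) = n × Π(1 - 1/p) for each prime factor p:
φ(1771) = 1771 × (1 - 1/7) × (1 - 1/11) × (1 - 1/23)
φ(1771) = 1320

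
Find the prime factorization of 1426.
2 × 23 × 31

Divide by primes starting from smallest:
1426 ÷ 2 = 713
713 ÷ 23 = 31
31 ÷ 31 = 1

1426 = 2 × 23 × 31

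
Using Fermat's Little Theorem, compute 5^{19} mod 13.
8

By Fermat's Little Theorem, a^(p-1) ≡ 1 (mod p) for prime p and gcd(a, p) = 1
Here p = 13, so 5^12 ≡ 1 (mod 13)
We can reduce the exponent: 19 mod 12 = 7
So 5^19 ≡ 5^7 (mod 13)
Computing: 5^7 mod 13 = 8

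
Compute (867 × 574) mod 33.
18

(867 × 574) = 497658
497658 mod 33 = 18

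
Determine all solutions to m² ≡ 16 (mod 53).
The square roots of 16 mod 53 are 49 and 4. Verify: 49² = 2401 ≡ 16 (mod 53)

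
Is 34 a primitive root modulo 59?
Yes

To verify, check if 34^(58/q) ≢ 1 (mod 59) for each prime divisor q of 58
Divisors of 58 = 58: [1, 2, 29, 58]
  34^(58/2) = 34^29 ≡ 58 (mod 59)
  34^(58/29) = 34^2 ≡ 35 (mod 59)
Conclusion: 34 is a primitive root modulo 59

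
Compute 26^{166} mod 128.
0

Using successive squaring:
Binary expansion of 166: 10100110
Powers of 26 mod 128 (each is the square of the previous):
  26^1 ≡ 26 (mod 128)
  26^2 ≡ 26² = 676 ≡ 36 (mod 128)
  26^4 ≡ 36² = 1296 ≡ 16 (mod 128)
  26^8 ≡ 16² = 256 ≡ 0 (mod 128)
  26^16 ≡ 0² = 0 ≡ 0 (mod 128)
  26^32 ≡ 0² = 0 ≡ 0 (mod 128)
  26^64 ≡ 0² = 0 ≡ 0 (mod 128)
  26^128 ≡ 0² = 0 ≡ 0 (mod 128)
166 = 128 + 32 + 4 + 2, so 26^166 = 26^128 × 26^32 × 26^4 × 26^2 ≡ 0 × 0 × 16 × 36 (mod 128)
Multiplying step by step:
  0 × 0 = 0 ≡ 0 (mod 128)
  0 × 16 = 0 ≡ 0 (mod 128)
  0 × 36 = 0 ≡ 0 (mod 128)
Result: 26^166 ≡ 0 (mod 128)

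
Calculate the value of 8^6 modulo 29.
6 = 4 + 2 (binary 110). Repeated squaring mod 29: 8^1 ≡ 8; 8^2 ≡ 8² = 64 ≡ 6; 8^4 ≡ 6² = 36 ≡ 7. Multiply: 8^6 = 8^4 × 8^2 ≡ 7 × 6 (mod 29): 7 × 6 = 42 ≡ 13. So 8^6 ≡ 13 (mod 29).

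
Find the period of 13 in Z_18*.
Powers of 13 mod 18: 13^1≡13, 13^2≡7, 13^3≡1. Order = 3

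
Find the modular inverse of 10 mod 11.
10^(-1) ≡ 10 (mod 11). Verification: 10 × 10 = 100 ≡ 1 (mod 11)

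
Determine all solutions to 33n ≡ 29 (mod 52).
45

Since gcd(33, 52) = 1 divides 29, a solution exists.
Multiply both sides by the inverse of 33 mod 52:
  33^(-1) mod 52 = 41
  x ≡ 41 × 29 ≡ 1189 ≡ 45 (mod 52)
Verification: 33 × 45 = 1485 = 28 × 52 + 29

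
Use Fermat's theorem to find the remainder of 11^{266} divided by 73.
6

By Fermat's Little Theorem, a^(p-1) ≡ 1 (mod p) for prime p and gcd(a, p) = 1
Here p = 73, so 11^72 ≡ 1 (mod 73)
We can reduce the exponent: 266 mod 72 = 50
So 11^266 ≡ 11^50 (mod 73)
Computing: 11^50 mod 73 = 6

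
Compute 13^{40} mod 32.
1

Using successive squaring:
Binary expansion of 40: 101000
Powers of 13 mod 32 (each is the square of the previous):
  13^1 ≡ 13 (mod 32)
  13^2 ≡ 13² = 169 ≡ 9 (mod 32)
  13^4 ≡ 9² = 81 ≡ 17 (mod 32)
  13^8 ≡ 17² = 289 ≡ 1 (mod 32)
  13^16 ≡ 1² = 1 ≡ 1 (mod 32)
  13^32 ≡ 1² = 1 ≡ 1 (mod 32)
40 = 32 + 8, so 13^40 = 13^32 × 13^8 ≡ 1 × 1 (mod 32)
Multiplying step by step:
  1 × 1 = 1 ≡ 1 (mod 32)
Result: 13^40 ≡ 1 (mod 32)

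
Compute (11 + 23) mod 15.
4

(11 + 23) = 34
34 mod 15 = 4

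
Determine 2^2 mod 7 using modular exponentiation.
2 = 2 (binary 10). Repeated squaring mod 7: 2^1 ≡ 2; 2^2 ≡ 2² = 4 ≡ 4. So 2^2 ≡ 4 (mod 7).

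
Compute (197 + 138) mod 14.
13

(197 + 138) = 335
335 mod 14 = 13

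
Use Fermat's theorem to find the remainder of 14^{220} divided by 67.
1

By Fermat's Little Theorem, a^(p-1) ≡ 1 (mod p) for prime p and gcd(a, p) = 1
Here p = 67, so 14^66 ≡ 1 (mod 67)
We can reduce the exponent: 220 mod 66 = 22
So 14^220 ≡ 14^22 (mod 67)
Computing: 14^22 mod 67 = 1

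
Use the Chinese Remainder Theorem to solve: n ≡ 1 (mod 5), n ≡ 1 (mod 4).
M = 5 × 4 = 20. M₁ = 4, y₁ ≡ 4 (mod 5). M₂ = 5, y₂ ≡ 1 (mod 4). n = 1×4×4 + 1×5×1 ≡ 1 (mod 20)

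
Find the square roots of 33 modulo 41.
The square roots of 33 mod 41 are 19 and 22. Verify: 19² = 361 ≡ 33 (mod 41)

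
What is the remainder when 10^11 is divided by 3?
Using Fermat: 10^{2} ≡ 1 (mod 3). 11 ≡ 1 (mod 2). So 10^{11} ≡ 10^{1} ≡ 1 (mod 3)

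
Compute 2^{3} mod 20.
8

Using successive squaring:
Binary expansion of 3: 11
Powers of 2 mod 20 (each is the square of the previous):
  2^1 ≡ 2 (mod 20)
  2^2 ≡ 2² = 4 ≡ 4 (mod 20)
3 = 2 + 1, so 2^3 = 2^2 × 2^1 ≡ 4 × 2 (mod 20)
Multiplying step by step:
  4 × 2 = 8 ≡ 8 (mod 20)
Result: 2^3 ≡ 8 (mod 20)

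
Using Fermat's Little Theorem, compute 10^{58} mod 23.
12

By Fermat's Little Theorem, a^(p-1) ≡ 1 (mod p) for prime p and gcd(a, p) = 1
Here p = 23, so 10^22 ≡ 1 (mod 23)
We can reduce the exponent: 58 mod 22 = 14
So 10^58 ≡ 10^14 (mod 23)
Computing: 10^14 mod 23 = 12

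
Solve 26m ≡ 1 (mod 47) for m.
26^(-1) ≡ 38 (mod 47). Verification: 26 × 38 = 988 ≡ 1 (mod 47)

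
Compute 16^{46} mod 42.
16

Using successive squaring:
Binary expansion of 46: 101110
Powers of 16 mod 42 (each is the square of the previous):
  16^1 ≡ 16 (mod 42)
  16^2 ≡ 16² = 256 ≡ 4 (mod 42)
  16^4 ≡ 4² = 16 ≡ 16 (mod 42)
  16^8 ≡ 16² = 256 ≡ 4 (mod 42)
  16^16 ≡ 4² = 16 ≡ 16 (mod 42)
  16^32 ≡ 16² = 256 ≡ 4 (mod 42)
46 = 32 + 8 + 4 + 2, so 16^46 = 16^32 × 16^8 × 16^4 × 16^2 ≡ 4 × 4 × 16 × 4 (mod 42)
Multiplying step by step:
  4 × 4 = 16 ≡ 16 (mod 42)
  16 × 16 = 256 ≡ 4 (mod 42)
  4 × 4 = 16 ≡ 16 (mod 42)
Result: 16^46 ≡ 16 (mod 42)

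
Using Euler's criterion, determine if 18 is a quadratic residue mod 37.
By Euler's criterion: 18^{18} ≡ 36 (mod 37). Since this equals -1 (≡ 36), 18 is not a QR.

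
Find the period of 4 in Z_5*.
Powers of 4 mod 5: 4^1≡4, 4^2≡1. Order = 2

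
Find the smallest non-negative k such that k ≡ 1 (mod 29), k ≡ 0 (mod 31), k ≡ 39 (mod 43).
38223

Using the Chinese Remainder Theorem:
M = product of moduli = 38657
For equation 1: M_1 = 1333, 1333 ≡ 28 (mod 29), inverse of 1333 mod 29 is 28 (check: 28 × 28 = 784 ≡ 1 (mod 29))
For equation 2: M_2 = 1247, 1247 ≡ 7 (mod 31), inverse of 1247 mod 31 is 9 (check: 7 × 9 = 63 ≡ 1 (mod 31))
For equation 3: M_3 = 899, 899 ≡ 39 (mod 43), inverse of 899 mod 43 is 32 (check: 39 × 32 = 1248 ≡ 1 (mod 43))
Combine: k ≡ Σ r_i×M_i×(M_i⁻¹ mod m_i) = 1×1333×28 + 0×1247×9 + 39×899×32 = 37324 + 0 + 1121952 = 1159276
1159276 mod 38657 = 38223
k ≡ 38223 (mod 38657)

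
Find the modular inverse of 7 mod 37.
7^(-1) ≡ 16 (mod 37). Verification: 7 × 16 = 112 ≡ 1 (mod 37)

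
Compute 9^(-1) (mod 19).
9^(-1) ≡ 17 (mod 19). Verification: 9 × 17 = 153 ≡ 1 (mod 19)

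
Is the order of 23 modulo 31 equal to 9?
No, the actual order is 10, not 9.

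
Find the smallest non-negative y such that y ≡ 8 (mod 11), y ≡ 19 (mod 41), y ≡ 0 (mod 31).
3627

Using the Chinese Remainder Theorem:
M = product of moduli = 13981
For equation 1: M_1 = 1271, 1271 ≡ 6 (mod 11), inverse of 1271 mod 11 is 2 (check: 6 × 2 = 12 ≡ 1 (mod 11))
For equation 2: M_2 = 341, 341 ≡ 13 (mod 41), inverse of 341 mod 41 is 19 (check: 13 × 19 = 247 ≡ 1 (mod 41))
For equation 3: M_3 = 451, 451 ≡ 17 (mod 31), inverse of 451 mod 31 is 11 (check: 17 × 11 = 187 ≡ 1 (mod 31))
Combine: y ≡ Σ r_i×M_i×(M_i⁻¹ mod m_i) = 8×1271×2 + 19×341×19 + 0×451×11 = 20336 + 123101 + 0 = 143437
143437 mod 13981 = 3627
y ≡ 3627 (mod 13981)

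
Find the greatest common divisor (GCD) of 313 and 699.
1

Using the Euclidean algorithm:
313 = 0 × 699 + 313
699 = 2 × 313 + 73
313 = 4 × 73 + 21
73 = 3 × 21 + 10
21 = 2 × 10 + 1
10 = 10 × 1 + 0

GCD(313, 699) = 1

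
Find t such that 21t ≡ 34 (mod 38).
36

Since gcd(21, 38) = 1 divides 34, a solution exists.
Multiply both sides by the inverse of 21 mod 38:
  21^(-1) mod 38 = 29
  x ≡ 29 × 34 ≡ 986 ≡ 36 (mod 38)
Verification: 21 × 36 = 756 = 19 × 38 + 34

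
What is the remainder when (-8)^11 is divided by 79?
Using repeated squaring. (-8) ≡ 71 (mod 79). 11 = 8 + 2 + 1 (binary 1011). Repeated squaring mod 79: 71^1 ≡ 71; 71^2 ≡ 71² = 5041 ≡ 64; 71^4 ≡ 64² = 4096 ≡ 67; 71^8 ≡ 67² = 4489 ≡ 65. Multiply: (-8)^11 ≡ 71^8 × 71^2 × 71^1 ≡ 65 × 64 × 71 (mod 79): 65 × 64 = 4160 ≡ 52; 52 × 71 = 3692 ≡ 58. So (-8)^11 ≡ 58 (mod 79).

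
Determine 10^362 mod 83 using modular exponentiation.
Using Fermat: 10^{82} ≡ 1 (mod 83). 362 ≡ 34 (mod 82). So 10^{362} ≡ 10^{34} ≡ 69 (mod 83)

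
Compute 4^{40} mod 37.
34

Using successive squaring:
Binary expansion of 40: 101000
Powers of 4 mod 37 (each is the square of the previous):
  4^1 ≡ 4 (mod 37)
  4^2 ≡ 4² = 16 ≡ 16 (mod 37)
  4^4 ≡ 16² = 256 ≡ 34 (mod 37)
  4^8 ≡ 34² = 1156 ≡ 9 (mod 37)
  4^16 ≡ 9² = 81 ≡ 7 (mod 37)
  4^32 ≡ 7² = 49 ≡ 12 (mod 37)
40 = 32 + 8, so 4^40 = 4^32 × 4^8 ≡ 12 × 9 (mod 37)
Multiplying step by step:
  12 × 9 = 108 ≡ 34 (mod 37)
Result: 4^40 ≡ 34 (mod 37)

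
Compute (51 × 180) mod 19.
3

(51 × 180) = 9180
9180 mod 19 = 3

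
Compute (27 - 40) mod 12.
11

(27 - 40) = -13
-13 mod 12 = 11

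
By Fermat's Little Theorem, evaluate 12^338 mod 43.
By Fermat: 12^{42} ≡ 1 (mod 43). 338 = 8×42 + 2. So 12^{338} ≡ 12^{2} ≡ 15 (mod 43)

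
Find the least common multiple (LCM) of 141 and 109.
15369

First find GCD(141, 109) using the Euclidean algorithm:
141 = 1 × 109 + 32
109 = 3 × 32 + 13
32 = 2 × 13 + 6
13 = 2 × 6 + 1
6 = 6 × 1 + 0
GCD(141, 109) = 1

LCM formula: LCM(a, b) = (a × b) / GCD(a, b)
LCM(141, 109) = (141 × 109) / 1
LCM(141, 109) = 15369 / 1
LCM(141, 109) = 15369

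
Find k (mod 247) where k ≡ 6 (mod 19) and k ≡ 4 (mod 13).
M = 19 × 13 = 247. M₁ = 13, y₁ ≡ 3 (mod 19). M₂ = 19, y₂ ≡ 11 (mod 13). k = 6×13×3 + 4×19×11 ≡ 82 (mod 247)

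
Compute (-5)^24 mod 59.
Using repeated squaring. (-5) ≡ 54 (mod 59). 24 = 16 + 8 (binary 11000). Repeated squaring mod 59: 54^1 ≡ 54; 54^2 ≡ 54² = 2916 ≡ 25; 54^4 ≡ 25² = 625 ≡ 35; 54^8 ≡ 35² = 1225 ≡ 45; 54^16 ≡ 45² = 2025 ≡ 19. Multiply: (-5)^24 ≡ 54^16 × 54^8 ≡ 19 × 45 (mod 59): 19 × 45 = 855 ≡ 29. So (-5)^24 ≡ 29 (mod 59).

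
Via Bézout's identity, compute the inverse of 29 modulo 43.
Extended GCD: 29(3) + 43(-2) = 1. So 29^(-1) ≡ 3 ≡ 3 (mod 43). Verify: 29 × 3 = 87 ≡ 1 (mod 43)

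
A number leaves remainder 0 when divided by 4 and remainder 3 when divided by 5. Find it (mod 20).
M = 4 × 5 = 20. M₁ = 5, y₁ ≡ 1 (mod 4). M₂ = 4, y₂ ≡ 4 (mod 5). m = 0×5×1 + 3×4×4 ≡ 8 (mod 20)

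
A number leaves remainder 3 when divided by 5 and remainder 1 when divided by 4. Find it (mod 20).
M = 5 × 4 = 20. M₁ = 4, y₁ ≡ 4 (mod 5). M₂ = 5, y₂ ≡ 1 (mod 4). k = 3×4×4 + 1×5×1 ≡ 13 (mod 20)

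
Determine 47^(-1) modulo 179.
47^(-1) ≡ 80 (mod 179). Verification: 47 × 80 = 3760 ≡ 1 (mod 179)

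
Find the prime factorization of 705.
3 × 5 × 47

Divide by primes starting from smallest:
705 ÷ 3 = 235
235 ÷ 5 = 47
47 ÷ 47 = 1

705 = 3 × 5 × 47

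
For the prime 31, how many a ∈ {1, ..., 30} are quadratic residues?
For prime 31, there are (p-1)/2 = (31-1)/2 = 15 quadratic residues (excluding 0).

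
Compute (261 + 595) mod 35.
16

(261 + 595) = 856
856 mod 35 = 16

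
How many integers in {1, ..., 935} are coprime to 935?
640

Prime factorization: 935 = 5 × 11 × 17
Using the formula φ(n) = n × Π(1 - 1/p) for each prime factor p:
φ(935) = 935 × (1 - 1/5) × (1 - 1/11) × (1 - 1/17)
φ(935) = 640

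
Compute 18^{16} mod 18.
0

Using successive squaring:
Binary expansion of 16: 10000
Powers of 18 mod 18 (each is the square of the previous):
  18^1 ≡ 0 (mod 18)
  18^2 ≡ 0² = 0 ≡ 0 (mod 18)
  18^4 ≡ 0² = 0 ≡ 0 (mod 18)
  18^8 ≡ 0² = 0 ≡ 0 (mod 18)
  18^16 ≡ 0² = 0 ≡ 0 (mod 18)
16 is a power of 2, so 18^16 is the last square: ≡ 0 (mod 18)
Result: 18^16 ≡ 0 (mod 18)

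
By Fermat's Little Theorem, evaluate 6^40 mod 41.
By Fermat's Little Theorem, 6^{40} ≡ 1 (mod 41) since 41 is prime and gcd(6, 41) = 1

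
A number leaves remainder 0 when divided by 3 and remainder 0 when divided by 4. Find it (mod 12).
M = 3 × 4 = 12. M₁ = 4, y₁ ≡ 1 (mod 3). M₂ = 3, y₂ ≡ 3 (mod 4). t = 0×4×1 + 0×3×3 ≡ 0 (mod 12)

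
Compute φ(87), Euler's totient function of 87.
56

Prime factorization: 87 = 3 × 29
Using the formula φ(n) = n × Π(1 - 1/p) for each prime factor p:
φ(87) = 87 × (1 - 1/3) × (1 - 1/29)
φ(87) = 56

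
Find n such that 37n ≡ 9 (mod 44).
5

Since gcd(37, 44) = 1 divides 9, a solution exists.
Multiply both sides by the inverse of 37 mod 44:
  37^(-1) mod 44 = 25
  x ≡ 25 × 9 ≡ 225 ≡ 5 (mod 44)
Verification: 37 × 5 = 185 = 4 × 44 + 9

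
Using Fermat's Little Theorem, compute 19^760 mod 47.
By Fermat: 19^{46} ≡ 1 (mod 47). 760 ≡ 24 (mod 46). So 19^{760} ≡ 19^{24} ≡ 28 (mod 47)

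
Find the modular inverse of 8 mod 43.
8^(-1) ≡ 27 (mod 43). Verification: 8 × 27 = 216 ≡ 1 (mod 43)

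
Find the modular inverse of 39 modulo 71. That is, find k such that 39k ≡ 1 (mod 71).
51

Using Extended Euclidean Algorithm:
gcd(39, 71) = 1
Bezout coefficients: 39 × -20 + 71 × 11 = 1
So 39 × -20 ≡ 1 (mod 71)
The inverse is -20 mod 71 = 51
Verification: 39 × 51 = 1989 = 28 × 71 + 1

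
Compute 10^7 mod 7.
10 ≡ 3 (mod 7). 7 = 4 + 2 + 1 (binary 111). Repeated squaring mod 7: 3^1 ≡ 3; 3^2 ≡ 3² = 9 ≡ 2; 3^4 ≡ 2² = 4 ≡ 4. Multiply: 10^7 ≡ 3^4 × 3^2 × 3^1 ≡ 4 × 2 × 3 (mod 7): 4 × 2 = 8 ≡ 1; 1 × 3 = 3 ≡ 3. So 10^7 ≡ 3 (mod 7).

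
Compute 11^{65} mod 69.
44

Using successive squaring:
Binary expansion of 65: 1000001
Powers of 11 mod 69 (each is the square of the previous):
  11^1 ≡ 11 (mod 69)
  11^2 ≡ 11² = 121 ≡ 52 (mod 69)
  11^4 ≡ 52² = 2704 ≡ 13 (mod 69)
  11^8 ≡ 13² = 169 ≡ 31 (mod 69)
  11^16 ≡ 31² = 961 ≡ 64 (mod 69)
  11^32 ≡ 64² = 4096 ≡ 25 (mod 69)
  11^64 ≡ 25² = 625 ≡ 4 (mod 69)
65 = 64 + 1, so 11^65 = 11^64 × 11^1 ≡ 4 × 11 (mod 69)
Multiplying step by step:
  4 × 11 = 44 ≡ 44 (mod 69)
Result: 11^65 ≡ 44 (mod 69)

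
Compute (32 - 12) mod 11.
9

(32 - 12) = 20
20 mod 11 = 9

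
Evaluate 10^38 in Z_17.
Using Fermat: 10^{16} ≡ 1 (mod 17). 38 ≡ 6 (mod 16). So 10^{38} ≡ 10^{6} ≡ 9 (mod 17)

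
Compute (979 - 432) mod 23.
18

(979 - 432) = 547
547 mod 23 = 18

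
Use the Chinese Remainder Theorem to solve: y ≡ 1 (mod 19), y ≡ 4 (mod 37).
115

Using the Chinese Remainder Theorem:
M = product of moduli = 703
For equation 1: M_1 = 37, 37 ≡ 18 (mod 19), inverse of 37 mod 19 is 18 (check: 18 × 18 = 324 ≡ 1 (mod 19))
For equation 2: M_2 = 19, 19 ≡ 19 (mod 37), inverse of 19 mod 37 is 2 (check: 19 × 2 = 38 ≡ 1 (mod 37))
Combine: y ≡ Σ r_i×M_i×(M_i⁻¹ mod m_i) = 1×37×18 + 4×19×2 = 666 + 152 = 818
818 mod 703 = 115
y ≡ 115 (mod 703)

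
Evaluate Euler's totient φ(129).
84

Prime factorization: 129 = 3 × 43
Using the formula φ(n) = n × Π(1 - 1/p) for each prime factor p:
φ(129) = 129 × (1 - 1/3) × (1 - 1/43)
φ(129) = 84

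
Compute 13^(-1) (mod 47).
13^(-1) ≡ 29 (mod 47). Verification: 13 × 29 = 377 ≡ 1 (mod 47)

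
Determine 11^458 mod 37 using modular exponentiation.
Using Fermat: 11^{36} ≡ 1 (mod 37). 458 ≡ 26 (mod 36). So 11^{458} ≡ 11^{26} ≡ 10 (mod 37)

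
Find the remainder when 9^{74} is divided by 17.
By Fermat: 9^{16} ≡ 1 (mod 17). 74 = 4×16 + 10. So 9^{74} ≡ 9^{10} ≡ 13 (mod 17)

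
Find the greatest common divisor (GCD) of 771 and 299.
1

Using the Euclidean algorithm:
771 = 2 × 299 + 173
299 = 1 × 173 + 126
173 = 1 × 126 + 47
126 = 2 × 47 + 32
47 = 1 × 32 + 15
32 = 2 × 15 + 2
15 = 7 × 2 + 1
2 = 2 × 1 + 0

GCD(771, 299) = 1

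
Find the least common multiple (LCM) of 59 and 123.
7257

First find GCD(59, 123) using the Euclidean algorithm:
59 = 0 × 123 + 59
123 = 2 × 59 + 5
59 = 11 × 5 + 4
5 = 1 × 4 + 1
4 = 4 × 1 + 0
GCD(59, 123) = 1

LCM formula: LCM(a, b) = (a × b) / GCD(a, b)
LCM(59, 123) = (59 × 123) / 1
LCM(59, 123) = 7257 / 1
LCM(59, 123) = 7257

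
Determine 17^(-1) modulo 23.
17^(-1) ≡ 19 (mod 23). Verification: 17 × 19 = 323 ≡ 1 (mod 23)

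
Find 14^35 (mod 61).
Using repeated squaring. 35 = 32 + 2 + 1 (binary 100011). Repeated squaring mod 61: 14^1 ≡ 14; 14^2 ≡ 14² = 196 ≡ 13; 14^4 ≡ 13² = 169 ≡ 47; 14^8 ≡ 47² = 2209 ≡ 13; 14^16 ≡ 13² = 169 ≡ 47; 14^32 ≡ 47² = 2209 ≡ 13. Multiply: 14^35 = 14^32 × 14^2 × 14^1 ≡ 13 × 13 × 14 (mod 61): 13 × 13 = 169 ≡ 47; 47 × 14 = 658 ≡ 48. So 14^35 ≡ 48 (mod 61).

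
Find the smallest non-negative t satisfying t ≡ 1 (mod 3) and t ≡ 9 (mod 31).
M = 3 × 31 = 93. M₁ = 31, y₁ ≡ 1 (mod 3). M₂ = 3, y₂ ≡ 21 (mod 31). t = 1×31×1 + 9×3×21 ≡ 40 (mod 93)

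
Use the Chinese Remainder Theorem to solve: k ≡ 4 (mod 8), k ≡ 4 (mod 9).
M = 8 × 9 = 72. M₁ = 9, y₁ ≡ 1 (mod 8). M₂ = 8, y₂ ≡ 8 (mod 9). k = 4×9×1 + 4×8×8 ≡ 4 (mod 72)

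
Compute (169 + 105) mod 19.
8

(169 + 105) = 274
274 mod 19 = 8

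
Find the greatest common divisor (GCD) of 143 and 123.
1

Using the Euclidean algorithm:
143 = 1 × 123 + 20
123 = 6 × 20 + 3
20 = 6 × 3 + 2
3 = 1 × 2 + 1
2 = 2 × 1 + 0

GCD(143, 123) = 1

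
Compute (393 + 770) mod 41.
15

(393 + 770) = 1163
1163 mod 41 = 15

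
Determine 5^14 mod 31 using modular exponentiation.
Using repeated squaring. 14 = 8 + 4 + 2 (binary 1110). Repeated squaring mod 31: 5^1 ≡ 5; 5^2 ≡ 5² = 25 ≡ 25; 5^4 ≡ 25² = 625 ≡ 5; 5^8 ≡ 5² = 25 ≡ 25. Multiply: 5^14 = 5^8 × 5^4 × 5^2 ≡ 25 × 5 × 25 (mod 31): 25 × 5 = 125 ≡ 1; 1 × 25 = 25 ≡ 25. So 5^14 ≡ 25 (mod 31).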